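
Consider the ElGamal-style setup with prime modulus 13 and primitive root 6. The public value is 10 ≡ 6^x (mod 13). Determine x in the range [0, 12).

Successive powers of 6 modulo 13:
  6^0=1  6^1=6  6^2=10
So 6^2 ≡ 10 (mod 13), giving x = 2.

2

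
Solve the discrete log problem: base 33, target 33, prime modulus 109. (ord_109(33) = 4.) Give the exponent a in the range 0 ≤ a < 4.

Successive powers of 33 modulo 109:
  33^0=1  33^1=33
So 33^1 ≡ 33 (mod 109), giving a = 1.

1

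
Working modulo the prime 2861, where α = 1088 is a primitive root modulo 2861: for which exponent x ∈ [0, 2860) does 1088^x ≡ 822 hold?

2502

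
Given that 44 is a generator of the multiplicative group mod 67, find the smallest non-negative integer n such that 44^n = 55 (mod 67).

38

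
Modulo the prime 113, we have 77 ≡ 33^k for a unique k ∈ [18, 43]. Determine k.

22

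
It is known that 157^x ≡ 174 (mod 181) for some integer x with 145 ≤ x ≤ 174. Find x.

165

Compute 157^145 mod 181 = 32, then multiply by 157 repeatedly:
  157^145=32  157^146=137  157^147=151  157^148=177  157^149=96
  157^150=49  157^151=91  157^152=169  157^153=107  157^154=147
  157^155=92  157^156=145  157^157=140  157^158=79  157^159=95
  157^160=73  157^161=58  157^162=56  157^163=104  157^164=38
  157^165=174
Found 174 at exponent 165.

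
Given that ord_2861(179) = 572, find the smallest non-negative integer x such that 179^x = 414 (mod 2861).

Baby-step giant-step with m = ceil(sqrt(572)) = 24.
Baby table (179^j mod 2861 for j=0..23):
  0:1  1:179  2:570  3:1895  4:1607  5:1553  6:470  7:1161
  8:1827  9:879  10:2847  11:355  12:603  13:2080  14:390  15:1146
  16:2003  17:912  18:171  19:1999  20:196  21:752  22:141  23:2351
Giant step factor: 179^(-24) ≡ 273 (mod 2861).
Scan 414·273^i mod 2861 for i = 0, 1, …:
  i=0: 414   i=1: 1443   i=2: 1982   i=3: 357
  i=4: 187   i=5: 2414   i=6: 992   i=7: 1882
  i=8: 1667   i=9: 192     …   i=13: 916
  i=14: 1161
Match at i=14, j=7: x = 14·24 + 7 = 343.

343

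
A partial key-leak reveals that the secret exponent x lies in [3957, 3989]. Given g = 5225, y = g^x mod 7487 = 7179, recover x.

3968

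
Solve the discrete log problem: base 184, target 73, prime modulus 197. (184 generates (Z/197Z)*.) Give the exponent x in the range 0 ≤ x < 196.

139

Baby-step giant-step with m = ceil(sqrt(196)) = 14.
Baby table (184^j mod 197 for j=0..13):
  0:1  1:184  2:169  3:167  4:193  5:52  6:112  7:120
  8:16  9:186  10:143  11:111  12:133  13:44
Giant step factor: 184^(-14) ≡ 83 (mod 197).
Scan 73·83^i mod 197 for i = 0, 1, …:
  i=0: 73   i=1: 149   i=2: 153   i=3: 91
  i=4: 67   i=5: 45   i=6: 189   i=7: 124
  i=8: 48   i=9: 44
Match at i=9, j=13: x = 9·14 + 13 = 139.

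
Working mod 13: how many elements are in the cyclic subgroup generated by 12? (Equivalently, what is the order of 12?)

2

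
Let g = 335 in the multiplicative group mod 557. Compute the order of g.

The order of 335 must divide p − 1 = 556 = 2^2 · 139.
Divisors: 1, 2, 4, 139, 278, 556.
Check each in increasing order: 335^1 ≡ 335;  335^2 ≡ 268;  335^4 ≡ 528;  335^139 ≡ 118;  335^278 ≡ 556;  335^556 ≡ 1.
Smallest exponent giving 1 is 556.

556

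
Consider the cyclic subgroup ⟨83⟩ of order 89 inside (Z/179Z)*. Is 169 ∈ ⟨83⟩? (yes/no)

yes

169 ∈ ⟨83⟩ iff 169^89 ≡ 1 (mod 179), since |⟨83⟩| = 89.
169^89 mod 179 = 1.
Since 1 = 1, 169 lies in the subgroup.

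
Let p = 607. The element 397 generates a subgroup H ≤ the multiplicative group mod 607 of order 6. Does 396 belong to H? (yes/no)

⟨397⟩ has order 6; its elements mod 607 are {1, 210, 211, 396, 397, 606}.
396 is in this set.

yes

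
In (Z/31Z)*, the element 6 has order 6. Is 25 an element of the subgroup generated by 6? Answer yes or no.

⟨6⟩ has order 6; its elements mod 31 are {1, 5, 6, 25, 26, 30}.
25 is in this set.

yes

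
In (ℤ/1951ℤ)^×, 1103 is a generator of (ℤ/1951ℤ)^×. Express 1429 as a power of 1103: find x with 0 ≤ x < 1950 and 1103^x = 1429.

Baby-step giant-step with m = ceil(sqrt(1950)) = 45.
Baby table (1103^j mod 1951 for j=0..44):
  0:1  1:1103  2:1136  3:466  4:885  5:655  6:595  7:749
  8:874  9:228  10:1756  11:1476  12:894  13:827  14:1064  15:1041
  16:1035  17:270  18:1258  19:413  20:956  21:928  22:1260  23:668
  24:1277  25:1860  26:1079  27:27  28:516  29:1407  30:876  31:483
  32:126  33:457  34:713  35:186  36:303  37:588  38:832  39:726
  40:868  41:1414  42:793  43:631  44:1437
Giant step factor: 1103^(-45) ≡ 1028 (mod 1951).
Scan 1429·1028^i mod 1951 for i = 0, 1, …:
  i=0: 1429   i=1: 1860
Match at i=1, j=25: x = 1·45 + 25 = 70.

70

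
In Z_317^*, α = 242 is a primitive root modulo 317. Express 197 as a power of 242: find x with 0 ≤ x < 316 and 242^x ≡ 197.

149

Baby-step giant-step with m = ceil(sqrt(316)) = 18.
Baby table (242^j mod 317 for j=0..17):
  0:1  1:242  2:236  3:52  4:221  5:226  6:168  7:80
  8:23  9:177  10:39  11:245  12:11  13:126  14:60  15:255
  16:212  17:267
Giant step factor: 242^(-18) ≡ 135 (mod 317).
Scan 197·135^i mod 317 for i = 0, 1, …:
  i=0: 197   i=1: 284   i=2: 300   i=3: 241
  i=4: 201   i=5: 190   i=6: 290   i=7: 159
  i=8: 226
Match at i=8, j=5: x = 8·18 + 5 = 149.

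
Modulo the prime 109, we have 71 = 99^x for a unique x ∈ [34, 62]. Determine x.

42

Compute 99^34 mod 109 = 102, then multiply by 99 repeatedly:
  99^34=102  99^35=70  99^36=63  99^37=24  99^38=87
  99^39=2  99^40=89  99^41=91  99^42=71
Found 71 at exponent 42.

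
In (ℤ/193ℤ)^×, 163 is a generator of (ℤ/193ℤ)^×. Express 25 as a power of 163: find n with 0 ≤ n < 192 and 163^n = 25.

142

Baby-step giant-step with m = ceil(sqrt(192)) = 14.
Baby table (163^j mod 193 for j=0..13):
  0:1  1:163  2:128  3:20  4:172  5:51  6:14  7:159
  8:55  9:87  10:92  11:135  12:3  13:103
Giant step factor: 163^(-14) ≡ 96 (mod 193).
Scan 25·96^i mod 193 for i = 0, 1, …:
  i=0: 25   i=1: 84   i=2: 151   i=3: 21
  i=4: 86   i=5: 150   i=6: 118   i=7: 134
  i=8: 126   i=9: 130   i=10: 128
Match at i=10, j=2: n = 10·14 + 2 = 142.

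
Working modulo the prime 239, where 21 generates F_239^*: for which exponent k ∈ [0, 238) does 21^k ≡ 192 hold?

38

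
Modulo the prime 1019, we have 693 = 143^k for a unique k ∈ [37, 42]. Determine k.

37

Compute 143^37 mod 1019 = 693, then multiply by 143 repeatedly:
  143^37=693
Found 693 at exponent 37.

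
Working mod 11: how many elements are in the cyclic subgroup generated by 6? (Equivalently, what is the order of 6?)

The order of 6 must divide p − 1 = 10 = 2 · 5.
Divisors: 1, 2, 5, 10.
Check each in increasing order: 6^1 ≡ 6;  6^2 ≡ 3;  6^5 ≡ 10;  6^10 ≡ 1.
Smallest exponent giving 1 is 10.

10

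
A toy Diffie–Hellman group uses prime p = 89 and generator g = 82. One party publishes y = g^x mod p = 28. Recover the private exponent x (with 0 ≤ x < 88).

Baby-step giant-step with m = ceil(sqrt(88)) = 10.
Baby table (82^j mod 89 for j=0..9):
  0:1  1:82  2:49  3:13  4:87  5:14  6:80  7:63
  8:4  9:61
Giant step factor: 82^(-10) ≡ 5 (mod 89).
Scan 28·5^i mod 89 for i = 0, 1, …:
  i=0: 28   i=1: 51   i=2: 77   i=3: 29
  i=4: 56   i=5: 13
Match at i=5, j=3: x = 5·10 + 3 = 53.

53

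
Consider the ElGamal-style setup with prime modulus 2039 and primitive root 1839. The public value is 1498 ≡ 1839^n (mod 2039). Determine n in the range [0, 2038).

Baby-step giant-step with m = ceil(sqrt(2038)) = 46.
Baby table (1839^j mod 2039 for j=0..45):
  0:1  1:1839  2:1259  3:1036  4:778  5:1403  6:782  7:603
  8:1740  9:669  10:774  11:164  12:1863  13:537  14:667  15:1174
  16:1724  17:1830  18:1020  19:1939  20:1649  21:518  22:389  23:1721
  24:391  25:1321  26:870  27:1354  28:387  29:82  30:1951  31:1288
  32:1353  33:587  34:862  35:915  36:510  37:1989  38:1844  39:259
  40:1214  41:1880  42:1215  43:1680  44:435  45:677
Giant step factor: 1839^(-46) ≡ 1686 (mod 2039).
Scan 1498·1686^i mod 2039 for i = 0, 1, …:
  i=0: 1498   i=1: 1346   i=2: 1988   i=3: 1691
  i=4: 504   i=5: 1520   i=6: 1736   i=7: 931
  i=8: 1675   i=9: 35     …   i=34: 520
  i=35: 1989
Match at i=35, j=37: n = 35·46 + 37 = 1647.

1647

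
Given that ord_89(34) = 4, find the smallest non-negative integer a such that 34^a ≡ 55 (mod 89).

Successive powers of 34 modulo 89:
  34^0=1  34^1=34  34^2=88  34^3=55
So 34^3 ≡ 55 (mod 89), giving a = 3.

3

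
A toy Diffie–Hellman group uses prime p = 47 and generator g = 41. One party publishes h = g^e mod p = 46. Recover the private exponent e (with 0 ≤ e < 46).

23

Baby-step giant-step with m = ceil(sqrt(46)) = 7.
Baby table (41^j mod 47 for j=0..6):
  0:1  1:41  2:36  3:19  4:27  5:26  6:32
Giant step factor: 41^(-7) ≡ 35 (mod 47).
Scan 46·35^i mod 47 for i = 0, 1, …:
  i=0: 46   i=1: 12   i=2: 44   i=3: 36
Match at i=3, j=2: e = 3·7 + 2 = 23.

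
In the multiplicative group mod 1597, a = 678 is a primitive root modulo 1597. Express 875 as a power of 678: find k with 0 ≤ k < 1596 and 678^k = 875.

Baby-step giant-step with m = ceil(sqrt(1596)) = 40.
Baby table (678^j mod 1597 for j=0..39):
  0:1  1:678  2:1345  3:23  4:1221  5:592  6:529  7:934
  8:840  9:988  10:721  11:156  12:366  13:613  14:394  15:433
  16:1323  17:1077  18:377  19:86  20:816  21:686  22:381  23:1201
  24:1405  25:778  26:474  27:375  28:327  29:1320  30:640  31:1133
  32:17  33:347  34:507  35:391  36:1593  37:482  38:1008  39:1505
Giant step factor: 678^(-40) ≡ 1099 (mod 1597).
Scan 875·1099^i mod 1597 for i = 0, 1, …:
  i=0: 875   i=1: 231   i=2: 1543   i=3: 1340
  i=4: 226   i=5: 839   i=6: 592
Match at i=6, j=5: k = 6·40 + 5 = 245.

245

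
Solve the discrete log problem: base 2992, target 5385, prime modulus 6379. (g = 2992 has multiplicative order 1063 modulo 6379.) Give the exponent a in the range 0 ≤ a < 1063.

Baby-step giant-step with m = ceil(sqrt(1063)) = 33.
Baby table (2992^j mod 6379 for j=0..32):
  0:1  1:2992  2:2327  3:2895  4:5537  5:441  6:5398  7:5567
  8:895  9:5039  10:3111  11:1151  12:5511  13:5576  14:2307  15:466
  16:3650  17:6331  18:3101  19:3126  20:1378  21:2142  22:4348  23:2435
  24:702  25:1693  26:530  27:3768  28:2163  29:3390  30:270  31:4086
  32:3148
Giant step factor: 2992^(-33) ≡ 6336 (mod 6379).
Scan 5385·6336^i mod 6379 for i = 0, 1, …:
  i=0: 5385   i=1: 4468   i=2: 5625   i=3: 527
  i=4: 2855   i=5: 4815   i=6: 3462   i=7: 4230
  i=8: 3101
Match at i=8, j=18: a = 8·33 + 18 = 282.

282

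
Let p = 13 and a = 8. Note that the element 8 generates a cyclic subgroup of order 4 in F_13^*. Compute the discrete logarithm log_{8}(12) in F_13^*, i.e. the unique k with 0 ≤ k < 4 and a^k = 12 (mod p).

2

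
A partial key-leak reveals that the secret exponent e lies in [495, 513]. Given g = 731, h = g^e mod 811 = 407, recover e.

Compute 731^495 mod 811 = 279, then multiply by 731 repeatedly:
  731^495=279  731^496=388  731^497=589  731^498=729  731^499=72
  731^500=728  731^501=152  731^502=5  731^503=411  731^504=371
  731^505=327  731^506=603  731^507=420  731^508=462  731^509=346
  731^510=705  731^511=370  731^512=407
Found 407 at exponent 512.

512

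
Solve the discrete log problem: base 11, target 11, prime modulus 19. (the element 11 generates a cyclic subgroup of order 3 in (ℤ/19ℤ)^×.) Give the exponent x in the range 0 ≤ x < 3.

Successive powers of 11 modulo 19:
  11^0=1  11^1=11
So 11^1 ≡ 11 (mod 19), giving x = 1.

1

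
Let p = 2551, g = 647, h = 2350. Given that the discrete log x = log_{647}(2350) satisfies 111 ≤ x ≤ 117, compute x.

114

Compute 647^111 mod 2551 = 751, then multiply by 647 repeatedly:
  647^111=751  647^112=1207  647^113=323  647^114=2350
Found 2350 at exponent 114.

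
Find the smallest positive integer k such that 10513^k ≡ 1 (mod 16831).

The order of 10513 must divide p − 1 = 16830 = 2 · 3^2 · 5 · 11 · 17.
Divisors: 1, 2, 3, 5, 6, 9, 10, 11, 15, 17, 18, 22, 30, 33, 34, 45, 51, 55, 66, 85, 90, 99, 102, 110, 153, 165, 170, 187, 198, 255, 306, 330, 374, 495, 510, 561, 765, 935, 990, 1122, 1530, 1683, 1870, 2805, 3366, 5610, 8415, 16830.
Check each in increasing order: 10513^1 ≡ 10513;  10513^2 ≡ 10823;  10513^3 ≡ 4639;  10513^5 ≡ 1024;  10513^6 ≡ 10303;  10513^9 ≡ 12408;  10513^10 ≡ 5054;  10513^11 ≡ 14066;  10513^15 ≡ 8179;  10513^17 ≡ 7088;  10513^18 ≡ 5307;  10513^22 ≡ 3951;  10513^30 ≡ 9647;  10513^33 ≡ 15635;  10513^34 ≡ 16040;  10513^45 ≡ 15916;  10513^51 ≡ 14946;  10513^55 ≡ 4115;  10513^66 ≡ 16612;  10513^85 ≡ 9907;  10513^90 ≡ 12506;  10513^99 ≡ 9459;  10513^102 ≡ 1884;  10513^110 ≡ 1239;  10513^153 ≡ 1.
Smallest exponent giving 1 is 153.

153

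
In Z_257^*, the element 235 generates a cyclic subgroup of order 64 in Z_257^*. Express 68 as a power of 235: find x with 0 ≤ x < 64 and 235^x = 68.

46

Baby-step giant-step with m = ceil(sqrt(64)) = 8.
Baby table (235^j mod 257 for j=0..7):
  0:1  1:235  2:227  3:146  4:129  5:246  6:242  7:73
Giant step factor: 235^(-8) ≡ 4 (mod 257).
Scan 68·4^i mod 257 for i = 0, 1, …:
  i=0: 68   i=1: 15   i=2: 60   i=3: 240
  i=4: 189   i=5: 242
Match at i=5, j=6: x = 5·8 + 6 = 46.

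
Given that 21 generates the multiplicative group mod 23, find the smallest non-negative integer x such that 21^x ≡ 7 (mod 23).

Successive powers of 21 modulo 23:
  21^0=1  21^1=21  21^2=4  21^3=15  21^4=16  21^5=14
  21^6=18  21^7=10  21^8=3  21^9=17  21^10=12  21^11=22
  21^12=2  21^13=19  21^14=8  21^15=7
So 21^15 ≡ 7 (mod 23), giving x = 15.

15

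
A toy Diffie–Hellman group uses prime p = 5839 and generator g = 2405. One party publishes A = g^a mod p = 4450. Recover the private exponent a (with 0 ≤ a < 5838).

2095

Baby-step giant-step with m = ceil(sqrt(5838)) = 77.
Baby table (2405^j mod 5839 for j=0..76):
  0:1  1:2405  2:3415  3:3441  4:1742  5:2947  6:4828  7:3408
  8:4123  9:1193  10:2216  11:4312  12:296  13:5361  14:693  15:2550
  16:1800  17:2301  18:4372  19:4460  20:57  21:2788  22:1968  23:3450
  24:31  25:4487  26:763  27:1569  28:1451  29:3772  30:3693  31:546
  32:5194  33:1949  34:4467  35:5214  36:3337  37:2699  38:3966  39:3143
  40:3249  41:1263  42:1235  43:3963  44:1767  45:4682  46:2618  47:1848
  48:961  49:4800  50:297  51:1927  52:4108  53:152  54:3542  55:5248
  56:3361  57:2029  58:4180  59:3981  60:4184  61:1923  62:327  63:4009
  64:1456  65:4119  66:3251  67:234  68:2226  69:5006  70:5251  71:4737
  72:596  73:2825  74:3368  75:1347  76:4729
Giant step factor: 2405^(-77) ≡ 1746 (mod 5839).
Scan 4450·1746^i mod 5839 for i = 0, 1, …:
  i=0: 4450   i=1: 3830   i=2: 1525   i=3: 66
  i=4: 4295   i=5: 1794   i=6: 2620   i=7: 2583
  i=8: 2210   i=9: 4920     …   i=26: 3372
  i=27: 1800
Match at i=27, j=16: a = 27·77 + 16 = 2095.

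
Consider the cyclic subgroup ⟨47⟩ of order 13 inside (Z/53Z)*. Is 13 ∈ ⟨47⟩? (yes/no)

yes

13 ∈ ⟨47⟩ iff 13^13 ≡ 1 (mod 53), since |⟨47⟩| = 13.
13^13 mod 53 = 1.
Since 1 = 1, 13 lies in the subgroup.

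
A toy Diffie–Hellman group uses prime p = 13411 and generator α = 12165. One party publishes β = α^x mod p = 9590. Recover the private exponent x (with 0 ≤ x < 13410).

6479

Baby-step giant-step with m = ceil(sqrt(13410)) = 116.
Baby table (12165^j mod 13411 for j=0..115):
  0:1  1:12165  2:10251  3:7937  4:7816  5:11061  6:4502  7:9717
  8:2751  9:5470  10:10579  11:1579  12:3983  13:12663  14:6649  15:3344
  16:4197  17:828  18:959  19:12076  20:446  21:7546  22:12206  23:12809
  24:12487  25:11369  26:9653  27:2029  28:6545  29:12229  30:10973  31:6862
  32:6166  33:1667  34:1623  35:2803  36:7733  37:7191  38:11973  39:8085
  40:11162  41:12766  42:12421  43:13139  44:3637  45:1216  46:307  47:6397
  48:8883  49:9268  50:12354  51:2744  52:781  53:5877  54:13075  55:2915
  56:2291  57:1957  58:2380  59:11762  60:2771  61:7372  62:1023  63:12798
  64:12782  65:5896  66:2812  67:9930  68:5573  69:2940  70:11374  71:3423
  72:13051  73:5997  74:11076  75:12634  76:2550  77:1107  78:2011  79:2151
  80:2054  81:2217  82:284  83:8233  84:1097  85:1060  86:6929  87:3150
  88:4523  89:10373  90:3446  91:11215  92:372  93:5873  94:4648  95:2144
  96:10776  97:10926  98:11780  99:7165  100:4136  101:9779  102:5965  103:10715
  104:6466  105:3375  106:5804  107:10156  108:5608  109:12974  110:8062  111:12998
  112:4980  113:4213  114:7714  115:4043
Giant step factor: 12165^(-116) ≡ 13246 (mod 13411).
Scan 9590·13246^i mod 13411 for i = 0, 1, …:
  i=0: 9590   i=1: 148   i=2: 2402   i=3: 6000
  i=4: 2414   i=5: 4020   i=6: 7250   i=7: 10740
  i=8: 11563   i=9: 9878     …   i=54: 11742
  i=55: 7165
Match at i=55, j=99: x = 55·116 + 99 = 6479.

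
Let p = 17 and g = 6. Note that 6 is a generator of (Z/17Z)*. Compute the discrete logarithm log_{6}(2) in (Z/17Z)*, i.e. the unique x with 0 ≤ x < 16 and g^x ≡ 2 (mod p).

Successive powers of 6 modulo 17:
  6^0=1  6^1=6  6^2=2
So 6^2 ≡ 2 (mod 17), giving x = 2.

2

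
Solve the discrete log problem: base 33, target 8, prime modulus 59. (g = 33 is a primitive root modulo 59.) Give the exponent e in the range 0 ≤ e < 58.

Successive powers of 33 modulo 59:
  33^0=1  33^1=33  33^2=27  33^3=6  33^4=21  33^5=44
  33^6=36  33^7=8
So 33^7 ≡ 8 (mod 59), giving e = 7.

7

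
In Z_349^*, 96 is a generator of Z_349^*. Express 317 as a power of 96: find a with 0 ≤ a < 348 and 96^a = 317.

17

Baby-step giant-step with m = ceil(sqrt(348)) = 19.
Baby table (96^j mod 349 for j=0..18):
  0:1  1:96  2:142  3:21  4:271  5:190  6:92  7:107
  8:151  9:187  10:153  11:30  12:88  13:72  14:281  15:103
  16:116  17:317  18:69
Giant step factor: 96^(-19) ≡ 299 (mod 349).
Scan 317·299^i mod 349 for i = 0, 1, …:
  i=0: 317
Match at i=0, j=17: a = 0·19 + 17 = 17.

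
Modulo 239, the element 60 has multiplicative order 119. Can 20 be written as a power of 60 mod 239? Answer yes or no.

20 ∈ ⟨60⟩ iff 20^119 ≡ 1 (mod 239), since |⟨60⟩| = 119.
20^119 mod 239 = 1.
Since 1 = 1, 20 lies in the subgroup.

yes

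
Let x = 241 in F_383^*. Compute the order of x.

382

The order of 241 must divide p − 1 = 382 = 2 · 191.
Divisors: 1, 2, 191, 382.
Check each in increasing order: 241^1 ≡ 241;  241^2 ≡ 248;  241^191 ≡ 382;  241^382 ≡ 1.
Smallest exponent giving 1 is 382.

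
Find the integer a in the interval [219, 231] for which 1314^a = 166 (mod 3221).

230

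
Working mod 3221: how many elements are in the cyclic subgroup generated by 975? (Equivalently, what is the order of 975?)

140

The order of 975 must divide p − 1 = 3220 = 2^2 · 5 · 7 · 23.
Divisors: 1, 2, 4, 5, 7, 10, 14, 20, 23, 28, 35, 46, 70, 92, 115, 140, 161, 230, 322, 460, 644, 805, 1610, 3220.
Check each in increasing order: 975^1 ≡ 975;  975^2 ≡ 430;  975^4 ≡ 1303;  975^5 ≡ 1351;  975^7 ≡ 1150;  975^10 ≡ 2115;  975^14 ≡ 1890;  975^20 ≡ 2477;  975^23 ≡ 2861;  975^28 ≡ 11;  975^35 ≡ 2987;  975^46 ≡ 760;  975^70 ≡ 3220;  975^92 ≡ 1041;  975^115 ≡ 2097;  975^140 ≡ 1.
Smallest exponent giving 1 is 140.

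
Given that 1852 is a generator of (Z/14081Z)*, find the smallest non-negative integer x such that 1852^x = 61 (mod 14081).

4439

Baby-step giant-step with m = ceil(sqrt(14080)) = 119.
Baby table (1852^j mod 14081 for j=0..118):
  0:1  1:1852  2:8221  3:3731  4:10122  5:4133  6:8333  7:14021
  8:1528  9:13656  10:1436  11:12244  12:5478  13:6936  14:3600  15:6887
  16:11419  17:12407  18:11653  19:9264  20:6270  21:9296  22:9210  23:4829
  24:1873  25:4870  26:7400  27:3987  28:5480  29:10640  30:5961  31:268
  32:3501  33:6592  34:157  35:9144  36:9326  37:8446  38:12082  39:1155
  40:12829  41:4661  42:519  43:3680  44:156  45:7292  46:1105  47:4715
  48:1960  49:11103  50:4496  51:4721  52:13072  53:4105  54:12801  55:9129
  56:9708  57:11860  58:12441  59:4216  60:7158  61:6395  62:1419  63:8922
  64:6531  65:13914  66:498  67:7031  68:10568  69:13427  70:13839  71:2408
  72:10020  73:12363  74:570  75:13646  76:11078  77:439  78:10411  79:4283
  80:4513  81:8043  82:12019  83:11208  84:1822  85:8985  86:10559  87:10840
  88:10255  89:11072  90:3408  91:3328  92:10059  93:105  94:11407  95:4264
  96:11568  97:6735  98:11535  99:1943  100:7781  101:5549  102:11699  103:9970
  104:4249  105:11950  106:10149  107:11894  108:5004  109:2110  110:7283  111:12599
  112:1131  113:10624  114:4491  115:9542  116:129  117:13612  118:4434
Giant step factor: 1852^(-119) ≡ 11973 (mod 14081).
Scan 61·11973^i mod 14081 for i = 0, 1, …:
  i=0: 61   i=1: 12222   i=2: 4254   i=3: 2165
  i=4: 12505   i=5: 13173   i=6: 13129   i=7: 7314
  i=8: 783   i=9: 10994     …   i=36: 8185
  i=37: 9326
Match at i=37, j=36: x = 37·119 + 36 = 4439.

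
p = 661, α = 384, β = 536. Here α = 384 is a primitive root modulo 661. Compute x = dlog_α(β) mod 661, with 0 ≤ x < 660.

432

Baby-step giant-step with m = ceil(sqrt(660)) = 26.
Baby table (384^j mod 661 for j=0..25):
  0:1  1:384  2:53  3:522  4:165  5:565  6:152  7:200
  8:124  9:24  10:623  11:611  12:630  13:655  14:340  15:343
  16:173  17:332  18:576  19:410  20:122  21:578  22:517  23:228
  24:300  25:186
Giant step factor: 384^(-26) ≡ 202 (mod 661).
Scan 536·202^i mod 661 for i = 0, 1, …:
  i=0: 536   i=1: 529   i=2: 437   i=3: 361
  i=4: 212   i=5: 520   i=6: 602   i=7: 641
  i=8: 587   i=9: 255     …   i=15: 279
  i=16: 173
Match at i=16, j=16: x = 16·26 + 16 = 432.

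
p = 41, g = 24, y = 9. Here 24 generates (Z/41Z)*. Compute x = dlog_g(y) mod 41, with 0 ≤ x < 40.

30

Successive powers of 24 modulo 41:
  24^0=1  24^1=24  24^2=2  24^3=7  24^4=4  24^5=14
  24^6=8  24^7=28  24^8=16  24^9=15  24^10=32  24^11=30
  24^12=23  24^13=19  24^14=5  24^15=38  24^16=10  24^17=35
  24^18=20  24^19=29  24^20=40  24^21=17  24^22=39  24^23=34
  24^24=37  24^25=27  24^26=33  24^27=13  24^28=25  24^29=26
  24^30=9
So 24^30 ≡ 9 (mod 41), giving x = 30.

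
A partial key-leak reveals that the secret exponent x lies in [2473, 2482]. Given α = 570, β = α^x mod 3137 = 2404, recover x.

2475

Compute 570^2473 mod 3137 = 1711, then multiply by 570 repeatedly:
  570^2473=1711  570^2474=2800  570^2475=2404
Found 2404 at exponent 2475.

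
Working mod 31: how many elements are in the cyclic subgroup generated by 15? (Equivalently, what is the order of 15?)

The order of 15 must divide p − 1 = 30 = 2 · 3 · 5.
Divisors: 1, 2, 3, 5, 6, 10, 15, 30.
Check each in increasing order: 15^1 ≡ 15;  15^2 ≡ 8;  15^3 ≡ 27;  15^5 ≡ 30;  15^6 ≡ 16;  15^10 ≡ 1.
Smallest exponent giving 1 is 10.

10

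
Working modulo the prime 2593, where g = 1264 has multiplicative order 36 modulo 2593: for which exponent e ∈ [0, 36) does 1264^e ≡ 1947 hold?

Successive powers of 1264 modulo 2593:
  1264^0=1  1264^1=1264  1264^2=408  1264^3=2298  1264^4=512  1264^5=1511
  1264^6=1456  1264^7=1947
So 1264^7 ≡ 1947 (mod 2593), giving e = 7.

7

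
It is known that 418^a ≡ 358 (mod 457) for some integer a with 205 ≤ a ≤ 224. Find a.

223

Compute 418^205 mod 457 = 301, then multiply by 418 repeatedly:
  418^205=301  418^206=143  418^207=364  418^208=428  418^209=217
  418^210=220  418^211=103  418^212=96  418^213=369  418^214=233
  418^215=53  418^216=218  418^217=181  418^218=253  418^219=187
  418^220=19  418^221=173  418^222=108  418^223=358
Found 358 at exponent 223.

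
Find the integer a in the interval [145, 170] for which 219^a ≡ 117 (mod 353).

167

Compute 219^145 mod 353 = 51, then multiply by 219 repeatedly:
  219^145=51  219^146=226  219^147=74  219^148=321  219^149=52
  219^150=92  219^151=27  219^152=265  219^153=143  219^154=253
  219^155=339  219^156=111  219^157=305  219^158=78  219^159=138
  219^160=217  219^161=221  219^162=38  219^163=203  219^164=332
  219^165=343  219^166=281  219^167=117
Found 117 at exponent 167.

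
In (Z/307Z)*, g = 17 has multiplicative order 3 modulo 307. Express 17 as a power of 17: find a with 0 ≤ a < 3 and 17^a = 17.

1

Successive powers of 17 modulo 307:
  17^0=1  17^1=17
So 17^1 ≡ 17 (mod 307), giving a = 1.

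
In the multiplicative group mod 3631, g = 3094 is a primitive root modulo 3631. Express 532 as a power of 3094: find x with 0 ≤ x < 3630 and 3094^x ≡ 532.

Baby-step giant-step with m = ceil(sqrt(3630)) = 61.
Baby table (3094^j mod 3631 for j=0..60):
  0:1  1:3094  2:1520  3:735  4:1084  5:2483  6:2837  7:1551
  8:2243  9:1001  10:3482  11:131  12:2273  13:3046  14:1879  15:395
  16:2114  17:1285  18:3476  19:3353  20:415  21:2267  22:2637  23:21
  24:3247  25:2872  26:911  27:978  28:1309  29:1481  30:3523  31:3531
  32:2866  33:502  34:2751  35:530  36:2239  37:3149  38:1033  39:822
  40:1568  41:376  42:1424  43:1453  44:404  45:912  46:441  47:2829
  48:2216  49:976  50:2383  51:2072  52:2053  53:1363  54:1531  55:2090
  56:3280  57:3306  58:237  59:3447  60:771
Giant step factor: 3094^(-61) ≡ 2733 (mod 3631).
Scan 532·2733^i mod 3631 for i = 0, 1, …:
  i=0: 532   i=1: 1556   i=2: 647   i=3: 3585
  i=4: 1367   i=5: 3343   i=6: 823   i=7: 1670
  i=8: 3574   i=9: 352     …   i=27: 3376
  i=28: 237
Match at i=28, j=58: x = 28·61 + 58 = 1766.

1766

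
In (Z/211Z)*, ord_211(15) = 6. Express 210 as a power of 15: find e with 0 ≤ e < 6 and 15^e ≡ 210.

3

Successive powers of 15 modulo 211:
  15^0=1  15^1=15  15^2=14  15^3=210
So 15^3 ≡ 210 (mod 211), giving e = 3.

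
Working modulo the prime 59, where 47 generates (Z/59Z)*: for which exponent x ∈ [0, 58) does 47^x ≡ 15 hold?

10

Baby-step giant-step with m = ceil(sqrt(58)) = 8.
Baby table (47^j mod 59 for j=0..7):
  0:1  1:47  2:26  3:42  4:27  5:30  6:53  7:13
Giant step factor: 47^(-8) ≡ 45 (mod 59).
Scan 15·45^i mod 59 for i = 0, 1, …:
  i=0: 15   i=1: 26
Match at i=1, j=2: x = 1·8 + 2 = 10.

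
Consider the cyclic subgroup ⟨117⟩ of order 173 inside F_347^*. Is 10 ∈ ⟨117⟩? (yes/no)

10 ∈ ⟨117⟩ iff 10^173 ≡ 1 (mod 347), since |⟨117⟩| = 173.
10^173 mod 347 = 1.
Since 1 = 1, 10 lies in the subgroup.

yes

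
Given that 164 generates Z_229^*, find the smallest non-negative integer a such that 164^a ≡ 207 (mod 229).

21

Baby-step giant-step with m = ceil(sqrt(228)) = 16.
Baby table (164^j mod 229 for j=0..15):
  0:1  1:164  2:103  3:175  4:75  5:163  6:168  7:72
  8:129  9:88  10:5  11:133  12:57  13:188  14:146  15:128
Giant step factor: 164^(-16) ≡ 3 (mod 229).
Scan 207·3^i mod 229 for i = 0, 1, …:
  i=0: 207   i=1: 163
Match at i=1, j=5: a = 1·16 + 5 = 21.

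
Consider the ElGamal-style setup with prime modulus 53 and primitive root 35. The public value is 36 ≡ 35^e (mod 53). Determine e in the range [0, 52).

Successive powers of 35 modulo 53:
  35^0=1  35^1=35  35^2=6  35^3=51  35^4=36
So 35^4 ≡ 36 (mod 53), giving e = 4.

4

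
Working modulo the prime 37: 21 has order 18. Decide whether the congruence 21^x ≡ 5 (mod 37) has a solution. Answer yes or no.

no

5 ∈ ⟨21⟩ iff 5^18 ≡ 1 (mod 37), since |⟨21⟩| = 18.
5^18 mod 37 = 36.
Since 36 ≠ 1, 5 does not lie in the subgroup.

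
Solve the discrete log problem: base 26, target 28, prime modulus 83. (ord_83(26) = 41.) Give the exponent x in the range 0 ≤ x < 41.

Successive powers of 26 modulo 83:
  26^0=1  26^1=26  26^2=12  26^3=63  26^4=61  26^5=9
  26^6=68  26^7=25  26^8=69  26^9=51  26^10=81  26^11=31
  26^12=59  26^13=40  26^14=44  26^15=65  26^16=30  26^17=33
  26^18=28
So 26^18 ≡ 28 (mod 83), giving x = 18.

18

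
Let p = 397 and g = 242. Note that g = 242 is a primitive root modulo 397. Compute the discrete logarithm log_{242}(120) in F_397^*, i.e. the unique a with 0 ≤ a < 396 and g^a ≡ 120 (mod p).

Baby-step giant-step with m = ceil(sqrt(396)) = 20.
Baby table (242^j mod 397 for j=0..19):
  0:1  1:242  2:205  3:382  4:340  5:101  6:225  7:61
  8:73  9:198  10:276  11:96  12:206  13:227  14:148  15:86
  16:168  17:162  18:298  19:259
Giant step factor: 242^(-20) ≡ 306 (mod 397).
Scan 120·306^i mod 397 for i = 0, 1, …:
  i=0: 120   i=1: 196   i=2: 29   i=3: 140
  i=4: 361   i=5: 100   i=6: 31   i=7: 355
  i=8: 249   i=9: 367     …   i=17: 37
  i=18: 206
Match at i=18, j=12: a = 18·20 + 12 = 372.

372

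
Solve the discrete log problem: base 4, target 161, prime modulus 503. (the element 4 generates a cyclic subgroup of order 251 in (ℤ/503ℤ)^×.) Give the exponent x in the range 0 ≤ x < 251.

Baby-step giant-step with m = ceil(sqrt(251)) = 16.
Baby table (4^j mod 503 for j=0..15):
  0:1  1:4  2:16  3:64  4:256  5:18  6:72  7:288
  8:146  9:81  10:324  11:290  12:154  13:113  14:452  15:299
Giant step factor: 4^(-16) ≡ 458 (mod 503).
Scan 161·458^i mod 503 for i = 0, 1, …:
  i=0: 161   i=1: 300   i=2: 81
Match at i=2, j=9: x = 2·16 + 9 = 41.

41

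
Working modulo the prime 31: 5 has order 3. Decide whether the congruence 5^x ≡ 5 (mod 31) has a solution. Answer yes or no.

yes

⟨5⟩ has order 3; its elements mod 31 are {1, 5, 25}.
5 is in this set.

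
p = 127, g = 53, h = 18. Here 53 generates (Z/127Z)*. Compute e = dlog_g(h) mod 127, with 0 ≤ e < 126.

Successive powers of 53 modulo 127:
  53^0=1  53^1=53  53^2=15  53^3=33  53^4=98  53^5=114
  53^6=73  53^7=59  53^8=79  53^9=123  53^10=42  53^11=67
  53^12=122  53^13=116  53^14=52  53^15=89  53^16=18
So 53^16 ≡ 18 (mod 127), giving e = 16.

16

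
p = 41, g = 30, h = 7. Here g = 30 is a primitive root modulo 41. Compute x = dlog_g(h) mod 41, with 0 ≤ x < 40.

33

Successive powers of 30 modulo 41:
  30^0=1  30^1=30  30^2=39  30^3=22  30^4=4  30^5=38
  30^6=33  30^7=6  30^8=16  30^9=29  30^10=9  30^11=24
  30^12=23  30^13=34  30^14=36  30^15=14  30^16=10  30^17=13
  30^18=21  30^19=15  30^20=40  30^21=11  30^22=2  30^23=19
  30^24=37  30^25=3  30^26=8  30^27=35  30^28=25  30^29=12
  30^30=32  30^31=17  30^32=18  30^33=7
So 30^33 ≡ 7 (mod 41), giving x = 33.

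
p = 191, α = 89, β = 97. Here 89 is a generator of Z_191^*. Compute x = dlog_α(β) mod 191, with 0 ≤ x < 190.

124

Baby-step giant-step with m = ceil(sqrt(190)) = 14.
Baby table (89^j mod 191 for j=0..13):
  0:1  1:89  2:90  3:179  4:78  5:66  6:144  7:19
  8:163  9:182  10:154  11:145  12:108  13:62
Giant step factor: 89^(-14) ≡ 100 (mod 191).
Scan 97·100^i mod 191 for i = 0, 1, …:
  i=0: 97   i=1: 150   i=2: 102   i=3: 77
  i=4: 60   i=5: 79   i=6: 69   i=7: 24
  i=8: 108
Match at i=8, j=12: x = 8·14 + 12 = 124.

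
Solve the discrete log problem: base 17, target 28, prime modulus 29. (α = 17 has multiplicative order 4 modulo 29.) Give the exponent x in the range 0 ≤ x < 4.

2

Successive powers of 17 modulo 29:
  17^0=1  17^1=17  17^2=28
So 17^2 ≡ 28 (mod 29), giving x = 2.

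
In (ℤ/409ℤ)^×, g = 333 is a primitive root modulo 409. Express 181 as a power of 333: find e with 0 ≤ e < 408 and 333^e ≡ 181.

335

Baby-step giant-step with m = ceil(sqrt(408)) = 21.
Baby table (333^j mod 409 for j=0..20):
  0:1  1:333  2:50  3:290  4:46  5:185  6:255  7:252
  8:71  9:330  10:278  11:140  12:403  13:47  14:109  15:305
  16:133  17:117  18:106  19:124  20:392
Giant step factor: 333^(-21) ≡ 258 (mod 409).
Scan 181·258^i mod 409 for i = 0, 1, …:
  i=0: 181   i=1: 72   i=2: 171   i=3: 355
  i=4: 383   i=5: 245   i=6: 224   i=7: 123
  i=8: 241   i=9: 10     …   i=14: 122
  i=15: 392
Match at i=15, j=20: e = 15·21 + 20 = 335.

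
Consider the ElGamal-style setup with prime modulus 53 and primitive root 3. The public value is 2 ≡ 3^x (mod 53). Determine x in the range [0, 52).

49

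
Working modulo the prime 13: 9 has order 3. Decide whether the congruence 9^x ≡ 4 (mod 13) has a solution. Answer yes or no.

no

⟨9⟩ has order 3; its elements mod 13 are {1, 3, 9}.
4 is not in this set.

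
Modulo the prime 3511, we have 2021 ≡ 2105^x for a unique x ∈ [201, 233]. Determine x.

220

Compute 2105^201 mod 3511 = 1725, then multiply by 2105 repeatedly:
  2105^201=1725  2105^202=751  2105^203=905  2105^204=2063  2105^205=3019
  2105^206=85  2105^207=3375  2105^208=1622  2105^209=1618  2105^210=220
  2105^211=3159  2105^212=3372  2105^213=2329  2105^214=1189  2105^215=3013
  2105^216=1499  2105^217=2517  2105^218=186  2105^219=1809  2105^220=2021
Found 2021 at exponent 220.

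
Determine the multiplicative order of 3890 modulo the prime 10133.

2533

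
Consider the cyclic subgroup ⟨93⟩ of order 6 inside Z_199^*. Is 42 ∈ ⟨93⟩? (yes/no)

42 ∈ ⟨93⟩ iff 42^6 ≡ 1 (mod 199), since |⟨93⟩| = 6.
42^6 mod 199 = 18.
Since 18 ≠ 1, 42 does not lie in the subgroup.

no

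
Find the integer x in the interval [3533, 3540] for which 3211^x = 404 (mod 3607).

Compute 3211^3533 mod 3607 = 921, then multiply by 3211 repeatedly:
  3211^3533=921  3211^3534=3198  3211^3535=3256  3211^3536=1930  3211^3537=404
Found 404 at exponent 3537.

3537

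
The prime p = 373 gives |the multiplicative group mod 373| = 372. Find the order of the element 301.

372

The order of 301 must divide p − 1 = 372 = 2^2 · 3 · 31.
Divisors: 1, 2, 3, 4, 6, 12, 31, 62, 93, 124, 186, 372.
Check each in increasing order: 301^1 ≡ 301;  301^2 ≡ 335;  301^3 ≡ 125;  301^4 ≡ 325;  301^6 ≡ 332;  301^12 ≡ 189;  301^31 ≡ 173;  301^62 ≡ 89;  301^93 ≡ 104;  301^124 ≡ 88;  301^186 ≡ 372;  301^372 ≡ 1.
Smallest exponent giving 1 is 372.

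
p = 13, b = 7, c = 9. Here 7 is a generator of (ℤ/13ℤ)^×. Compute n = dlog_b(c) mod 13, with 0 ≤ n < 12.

4

Successive powers of 7 modulo 13:
  7^0=1  7^1=7  7^2=10  7^3=5  7^4=9
So 7^4 ≡ 9 (mod 13), giving n = 4.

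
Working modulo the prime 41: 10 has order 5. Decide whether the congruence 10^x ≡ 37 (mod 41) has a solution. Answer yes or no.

yes

37 ∈ ⟨10⟩ iff 37^5 ≡ 1 (mod 41), since |⟨10⟩| = 5.
37^5 mod 41 = 1.
Since 1 = 1, 37 lies in the subgroup.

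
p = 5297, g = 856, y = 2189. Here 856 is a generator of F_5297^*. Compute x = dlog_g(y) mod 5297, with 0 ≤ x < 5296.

3649

Baby-step giant-step with m = ceil(sqrt(5296)) = 73.
Baby table (856^j mod 5297 for j=0..72):
  0:1  1:856  2:1750  3:4246  4:834  5:4106  6:2825  7:2768
  8:1649  9:2542  10:4182  11:4317  12:3343  13:1228  14:2362  15:3715
  16:1840  17:1831  18:4721  19:4862  20:3727  21:1518  22:1643  23:2703
  24:4276  25:29  26:3636  27:3077  28:1303  29:2998  30:2540  31:2470
  32:817  33:148  34:4857  35:4744  36:3362  37:1601  38:3830  39:4934
  40:1795  41:390  42:129  43:4484  44:3276  45:2143  46:1646  47:5271
  48:4229  49:2173  50:841  51:4801  52:4481  53:708  54:2190  55:4799
  56:2769  57:2505  58:4292  59:3131  60:5151  61:2152  62:4053  63:5130
  64:67  65:4382  66:716  67:3741  68:2908  69:4955  70:3880  71:61
  72:4543
Giant step factor: 856^(-73) ≡ 2400 (mod 5297).
Scan 2189·2400^i mod 5297 for i = 0, 1, …:
  i=0: 2189   i=1: 4273   i=2: 208   i=3: 1282
  i=4: 4540   i=5: 71   i=6: 896   i=7: 5115
  i=8: 2851   i=9: 3973     …   i=48: 3712
  i=49: 4543
Match at i=49, j=72: x = 49·73 + 72 = 3649.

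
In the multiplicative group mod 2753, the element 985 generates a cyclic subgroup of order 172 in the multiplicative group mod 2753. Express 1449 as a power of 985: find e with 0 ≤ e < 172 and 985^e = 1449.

Baby-step giant-step with m = ceil(sqrt(172)) = 14.
Baby table (985^j mod 2753 for j=0..13):
  0:1  1:985  2:1169  3:711  4:1073  5:2506  6:1722  7:322
  8:575  9:2010  10:443  11:1381  12:303  13:1131
Giant step factor: 985^(-14) ≡ 1116 (mod 2753).
Scan 1449·1116^i mod 2753 for i = 0, 1, …:
  i=0: 1449   i=1: 1073
Match at i=1, j=4: e = 1·14 + 4 = 18.

18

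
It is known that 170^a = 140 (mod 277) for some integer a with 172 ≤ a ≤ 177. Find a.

Compute 170^172 mod 277 = 79, then multiply by 170 repeatedly:
  170^172=79  170^173=134  170^174=66  170^175=140
Found 140 at exponent 175.

175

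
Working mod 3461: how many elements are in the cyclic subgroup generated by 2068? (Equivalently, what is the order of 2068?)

1730

The order of 2068 must divide p − 1 = 3460 = 2^2 · 5 · 173.
Divisors: 1, 2, 4, 5, 10, 20, 173, 346, 692, 865, 1730, 3460.
Check each in increasing order: 2068^1 ≡ 2068;  2068^2 ≡ 2289;  2068^4 ≡ 3028;  2068^5 ≡ 955;  2068^10 ≡ 1782;  2068^20 ≡ 1787;  2068^173 ≡ 1913;  2068^346 ≡ 1292;  2068^692 ≡ 1062;  2068^865 ≡ 3460;  2068^1730 ≡ 1.
Smallest exponent giving 1 is 1730.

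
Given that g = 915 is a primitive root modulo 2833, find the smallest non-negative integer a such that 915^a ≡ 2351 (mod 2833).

Baby-step giant-step with m = ceil(sqrt(2832)) = 54.
Baby table (915^j mod 2833 for j=0..53):
  0:1  1:915  2:1490  3:677  4:1861  5:182  6:2216  7:2045
  8:1395  9:1575  10:1961  11:1026  12:1067  13:1753  14:517  15:2777
  16:2587  17:1550  18:1750  19:605  20:1140  21:556  22:1633  23:1204
  24:2456  25:671  26:2037  27:2574  28:987  29:2211  30:303  31:2444
  32:1023  33:1155  34:116  35:1319  36:27  37:2041  38:568  39:1281
  40:2086  41:2081  42:339  43:1388  44:836  45:30  46:1953  47:2205
  48:479  49:2003  50:2627  51:1321  52:1857  53:2188
Giant step factor: 915^(-54) ≡ 255 (mod 2833).
Scan 2351·255^i mod 2833 for i = 0, 1, …:
  i=0: 2351   i=1: 1742   i=2: 2262   i=3: 1711
  i=4: 23   i=5: 199   i=6: 2584   i=7: 1664
  i=8: 2203   i=9: 831     …   i=40: 2741
  i=41: 2037
Match at i=41, j=26: a = 41·54 + 26 = 2240.

2240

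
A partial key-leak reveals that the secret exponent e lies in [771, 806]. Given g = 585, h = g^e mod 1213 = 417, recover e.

787

Compute 585^771 mod 1213 = 382, then multiply by 585 repeatedly:
  585^771=382  585^772=278  585^773=88  585^774=534  585^775=649
  585^776=1209  585^777=86  585^778=577  585^779=331  585^780=768
  585^781=470  585^782=812  585^783=737  585^784=530  585^785=735
  585^786=573  585^787=417
Found 417 at exponent 787.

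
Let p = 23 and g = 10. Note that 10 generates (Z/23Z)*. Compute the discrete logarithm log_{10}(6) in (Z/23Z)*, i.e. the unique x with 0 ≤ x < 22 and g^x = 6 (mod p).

Successive powers of 10 modulo 23:
  10^0=1  10^1=10  10^2=8  10^3=11  10^4=18  10^5=19
  10^6=6
So 10^6 ≡ 6 (mod 23), giving x = 6.

6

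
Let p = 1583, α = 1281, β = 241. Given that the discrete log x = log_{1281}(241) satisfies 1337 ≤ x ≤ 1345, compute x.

1341

Compute 1281^1337 mod 1583 = 969, then multiply by 1281 repeatedly:
  1281^1337=969  1281^1338=217  1281^1339=952  1281^1340=602  1281^1341=241
Found 241 at exponent 1341.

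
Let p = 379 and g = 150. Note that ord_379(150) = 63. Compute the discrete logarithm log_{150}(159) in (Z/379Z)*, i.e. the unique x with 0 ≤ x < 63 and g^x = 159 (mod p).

43

Baby-step giant-step with m = ceil(sqrt(63)) = 8.
Baby table (150^j mod 379 for j=0..7):
  0:1  1:150  2:139  3:5  4:371  5:316  6:25  7:339
Giant step factor: 150^(-8) ≡ 77 (mod 379).
Scan 159·77^i mod 379 for i = 0, 1, …:
  i=0: 159   i=1: 115   i=2: 138   i=3: 14
  i=4: 320   i=5: 5
Match at i=5, j=3: x = 5·8 + 3 = 43.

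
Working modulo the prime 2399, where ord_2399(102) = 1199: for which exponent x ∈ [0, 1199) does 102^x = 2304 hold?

863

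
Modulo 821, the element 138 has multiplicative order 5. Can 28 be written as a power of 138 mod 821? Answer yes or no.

⟨138⟩ has order 5; its elements mod 821 are {1, 51, 138, 161, 470}.
28 is not in this set.

no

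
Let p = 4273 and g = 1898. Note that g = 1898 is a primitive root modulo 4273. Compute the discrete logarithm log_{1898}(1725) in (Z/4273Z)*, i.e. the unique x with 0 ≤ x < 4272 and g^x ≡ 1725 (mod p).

2954

Baby-step giant-step with m = ceil(sqrt(4272)) = 66.
Baby table (1898^j mod 4273 for j=0..65):
  0:1  1:1898  2:265  3:3029  4:1857  5:3634  6:710  7:1585
  8:138  9:1271  10:2386  11:3521  12:4159  13:1551  14:3974  15:807
  16:1952  17:205  18:247  19:3049  20:1360  21:388  22:1468  23:268
  24:177  25:2652  26:4175  27:2008  28:3941  29:2268  30:1753  31:2800
  32:3061  33:2771  34:3568  35:3632  36:1187  37:1055  38:2626  39:1830
  40:3664  41:2101  42:989  43:1275  44:1432  45:308  46:3456  47:433
  48:1418  49:3647  50:4019  51:757  52:1058  53:4047  54:2625  55:4205
  56:3399  57:3345  58:3405  59:1914  60:722  61:2996  62:3318  63:3435
  64:3305  65:126
Giant step factor: 1898^(-66) ≡ 3571 (mod 4273).
Scan 1725·3571^i mod 4273 for i = 0, 1, …:
  i=0: 1725   i=1: 2582   i=2: 3461   i=3: 1715
  i=4: 1056   i=5: 2190   i=6: 900   i=7: 604
  i=8: 3292   i=9: 709     …   i=43: 1376
  i=44: 4019
Match at i=44, j=50: x = 44·66 + 50 = 2954.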